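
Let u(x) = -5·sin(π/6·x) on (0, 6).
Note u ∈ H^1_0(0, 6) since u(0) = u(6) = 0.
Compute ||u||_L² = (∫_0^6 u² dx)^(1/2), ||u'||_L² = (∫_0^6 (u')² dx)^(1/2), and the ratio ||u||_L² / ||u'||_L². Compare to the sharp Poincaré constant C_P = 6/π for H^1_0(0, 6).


||u||_L² / ||u'||_L² = 6/π = C_P.

u(x) = -5·sin(π/6·x), so u'(x) = -5*π*cos(π*x/6)/6.
Writing u(x) = A·sin(kπx/L) with A = -5 and k = 1, use ∫_0^L sin²(kπx/L) dx = L/2 and ∫_0^L cos²(kπx/L) dx = L/2.
u² = 25·sin²(π/6·x) and (u')² = 25*π^2/36·cos²(π/6·x), and each of sin², cos² integrates to L/2 = 3 over (0, 6).
∫_0^6 u² dx = 75, so ||u||_L² = 5*sqrt(3).
∫_0^6 (u')² dx = 25*π^2/12, so ||u'||_L² = 5*sqrt(3)*π/6.
Ratio ||u||_L² / ||u'||_L² = 6/π.
Sharp Poincaré constant on H^1_0(0, 6) is C_P = L/π = 6/π, achieved by sin(π/6·x).
This is the k = 1 eigenfunction (up to amplitude), so the ratio equals the sharp Poincaré constant exactly.


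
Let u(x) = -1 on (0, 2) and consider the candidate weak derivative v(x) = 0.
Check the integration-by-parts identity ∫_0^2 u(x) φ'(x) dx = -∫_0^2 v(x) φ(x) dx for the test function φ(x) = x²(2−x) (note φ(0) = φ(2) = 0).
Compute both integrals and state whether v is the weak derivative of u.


LHS = 0, RHS = 0. Yes, v = u' weakly.

u(x) = -1, classical derivative u'(x) = 0.
φ(x) = x²(2−x), so φ'(x) = x*(4 - 3*x).
Note φ(0) = φ(2) = 0, so the boundary term u·φ vanishes.
LHS = ∫_0^2 u(x) φ'(x) dx = ∫_0^2 (3*x^2 - 4*x) dx. Term by term:
  ∫_0^2 3*x^2 dx = 8;  ∫_0^2 -4*x dx = -8.
Sum: 8 − 8 = 0.
So LHS = 0.
∫_0^2 v(x) φ(x) dx = ∫_0^2 (0) dx. Term by term:
  ∫_0^2 0 dx = 0.
So RHS = -∫_0^2 v(x) φ(x) dx = 0.
LHS = RHS, so the identity holds for this test φ.
Moreover u is smooth here and v(x) = u'(x) = 0 pointwise, so the identity holds for every test function. Hence v is the weak derivative of u.


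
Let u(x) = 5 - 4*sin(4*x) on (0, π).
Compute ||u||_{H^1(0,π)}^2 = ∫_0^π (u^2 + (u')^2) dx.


||u||_{H^1(0,π)}^2 = 161*π

u'(x) = -16*cos(4*x).
Expand u² and (u')² and integrate term by term on (0, π), using: for integers n ≥ 1, ∫_0^π sin²(nx) dx = ∫_0^π cos²(nx) dx = π/2; for n ≠ n', ∫_0^π sin(nx)sin(n'x) dx = ∫_0^π cos(nx)cos(n'x) dx = 0; and by product-to-sum, ∫_0^π sin(nx)cos(n'x) dx = ½∫_0^π [sin((n+n')x) + sin((n−n')x)] dx, which is 0 when n+n' is even and 2n/(n²−n'²) when n+n' is odd (it need not vanish on (0, π)). For the constant mode: ∫_0^π 1 dx = π, ∫_0^π cos(nx) dx = 0, ∫_0^π sin(nx) dx = (1−(−1)^n)/n.
  u² squared terms: (5)²·∫1 dx = 25·π = 25*π;  (-4)²·∫sin(4x)² dx = 16·π/2 = 8*π.
  u² cross terms: 2·(5)·(-4)·∫1·sin(4x) dx = -40·(0) = 0.
  So ∫_0^π u² dx = 25*π + 8*π + 0 = 33*π.
  (u')² squared terms: (-16)²·∫cos(4x)² dx = 256·π/2 = 128*π.
  So ∫_0^π (u')² dx = 128*π.
||u||_{H^1}^2 = (33*π) + (128*π) = 161*π.


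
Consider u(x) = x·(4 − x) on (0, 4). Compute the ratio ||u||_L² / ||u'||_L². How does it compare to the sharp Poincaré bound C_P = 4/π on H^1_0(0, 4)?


||u||_L² / ||u'||_L² = 2*sqrt(10)/5 < C_P = 4/π.

u(x) = x·(4 − x), so u'(x) = 4 - 2*x.
u(x) = x·(4 − x) vanishes at x = 0 and x = 4, so u ∈ H^1_0(0, 4). Differentiate via the product rule and integrate the resulting polynomials term by term.
  ∫_0^4 u² dx = ∫_0^4 (x^4 - 8*x^3 + 16*x^2) dx. Term by term:
    ∫_0^4 x^4 dx = 1024/5;  ∫_0^4 -8*x^3 dx = -512;  ∫_0^4 16*x^2 dx = 1024/3.
  Sum: 1024/5 − 512 + 1024/3 = 512/15.
  ∫_0^4 (u')² dx = ∫_0^4 (4*x^2 - 16*x + 16) dx. Term by term:
    ∫_0^4 4*x^2 dx = 256/3;  ∫_0^4 -16*x dx = -128;  ∫_0^4 16 dx = 64.
  Sum: 256/3 − 128 + 64 = 64/3.
∫_0^4 u² dx = 512/15, so ||u||_L² = 16*sqrt(30)/15.
∫_0^4 (u')² dx = 64/3, so ||u'||_L² = 8*sqrt(3)/3.
Ratio ||u||_L² / ||u'||_L² = 2*sqrt(10)/5.
Sharp Poincaré constant on H^1_0(0, 4) is C_P = L/π = 4/π, achieved by sin(π/4·x).
A polynomial bump cannot attain the sharp Poincaré constant (only the first sine eigenfunction does), so the ratio is strictly less than C_P, consistent with ||u||_L² ≤ C_P ||u'||_L².


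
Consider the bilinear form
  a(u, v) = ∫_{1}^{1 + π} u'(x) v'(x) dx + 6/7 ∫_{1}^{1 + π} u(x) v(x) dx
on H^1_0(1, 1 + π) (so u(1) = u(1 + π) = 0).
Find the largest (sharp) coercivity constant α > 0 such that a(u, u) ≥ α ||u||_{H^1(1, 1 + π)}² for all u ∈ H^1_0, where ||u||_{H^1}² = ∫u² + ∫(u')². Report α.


α = 13/14

Coercivity of a(·,·) on H^1_0(1, 1 + π) means a(u, u) ≥ α ||u||_{H^1}² for every u ∈ H^1_0.
The interval has length L = π, and Poincaré/coercivity depend only on L. Here a(u, u) = ∫(u')² + (6/7)·∫u².
Here 0 < c = 6/7 < 1. The condition a(u,u) ≥ α||u||_{H^1}² reads (1−α)∫(u')² ≥ (α−c)∫u². Any admissible α is ≤ 1 (rapidly oscillating u have ∫u²/∫(u')² → 0), and α = 1 would force 0 ≥ (1−c)∫u², impossible since c < 1; so 1−α > 0. By the sharp Poincaré inequality on H^1_0 of an interval of length L, ∫(u')² ≥ (π/L)²∫u² with equality for the first sine mode sin(π(x−x₀)/L) (x₀ the left endpoint), so the inequality holds for all u iff (1−α)(π/L)² ≥ α − c, i.e. α ≤ ((π/L)² + c)/((π/L)² + 1) = (1 + c(L/π)²)/(1 + (L/π)²). With (π/L)² = 1 and c = 6/7, the largest admissible constant is α = ((π/L)² + c)/((π/L)² + 1).
Simplifying, α = 13/14.


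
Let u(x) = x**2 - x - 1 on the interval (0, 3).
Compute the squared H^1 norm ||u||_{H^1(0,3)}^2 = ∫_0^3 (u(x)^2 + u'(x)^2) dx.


||u||_{H^1}^2 = 321/10

The H^1 norm (squared) on an interval (0, L) is
  ||u||_{H^1}^2 = ∫_0^L u(x)^2 dx + ∫_0^L u'(x)^2 dx.
Compute u'(x) = 2*x - 1.
Then u(x)^2 = x**4 - 2*x**3 - x**2 + 2*x + 1 and u'(x)^2 = 4*x**2 - 4*x + 1.
Integrate each monomial from 0 to 3 using ∫_0^3 c·x^n dx = c·3^(n+1)/(n+1):
  ∫_0^3 u(x)^2 dx = ∫_0^3 (x^4 - 2*x^3 - x^2 + 2*x + 1) dx. Term by term:
    ∫_0^3 x^4 dx = 243/5;  ∫_0^3 -2*x^3 dx = -81/2;  ∫_0^3 -x^2 dx = -9;
    ∫_0^3 2*x dx = 9;  ∫_0^3 1 dx = 3.
  Sum: 243/5 − 81/2 − 9 + 9 + 3 = 111/10.
  ∫_0^3 u'(x)^2 dx = ∫_0^3 (4*x^2 - 4*x + 1) dx. Term by term:
    ∫_0^3 4*x^2 dx = 36;  ∫_0^3 -4*x dx = -18;  ∫_0^3 1 dx = 3.
  Sum: 36 − 18 + 3 = 21.
Adding: ||u||_{H^1}^2 = 111/10 + 21 = 321/10.


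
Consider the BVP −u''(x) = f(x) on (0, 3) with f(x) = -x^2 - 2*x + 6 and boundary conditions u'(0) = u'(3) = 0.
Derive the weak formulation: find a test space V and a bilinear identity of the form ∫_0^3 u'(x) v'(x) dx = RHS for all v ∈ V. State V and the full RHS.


V = H^1(0, 3) (no boundary constraint on v; u is determined up to an additive constant); weak form: ∫_0^3 u'v' dx = ∫_0^3 (-x^2 - 2*x + 6) v dx for all v ∈ V.

Multiply both sides by a test function v and integrate from 0 to 3:
  ∫_0^3 −u''(x) v(x) dx = ∫_0^3 f(x) v(x) dx.
Integrate the LHS by parts once:
  ∫_0^3 −u'' v dx = −[u'(x) v(x)]_0^3 + ∫_0^3 u'(x) v'(x) dx.
Thus ∫_0^3 u'(x) v'(x) dx = ∫_0^3 f(x) v(x) dx + [u'(x) v(x)]_0^3.
Choose V so that boundary terms are either known or forced to vanish.
u has homogeneous Neumann: u'(0) = u'(3) = 0. So [u' v]_0^3 = 0·v(3) − 0·v(0) = 0 for any v; take V = H^1(0, 3).
Weak formulation: find u (satisfying any essential BC) such that ∫_0^3 u'(x) v'(x) dx = ∫_0^3 f v dx for all v ∈ V (homogeneous Neumann, so boundary terms vanish).
Substituting f(x) = -x^2 - 2*x + 6, the right-hand side is ∫_0^3 (-x^2 - 2*x + 6) v dx.
Compatibility check (pure Neumann): taking v ≡ 1 ∈ V gives 0 = ∫_0^3 f dx + (0) − (0), i.e. ∫_0^3 f dx must equal u'(0) − u'(3) = 0. Indeed ∫_0^3 (-x^2 - 2*x + 6) dx = 0, so the data are compatible. The solution is then unique only up to an additive constant (fix it e.g. by requiring ∫_0^3 u dx = 0).


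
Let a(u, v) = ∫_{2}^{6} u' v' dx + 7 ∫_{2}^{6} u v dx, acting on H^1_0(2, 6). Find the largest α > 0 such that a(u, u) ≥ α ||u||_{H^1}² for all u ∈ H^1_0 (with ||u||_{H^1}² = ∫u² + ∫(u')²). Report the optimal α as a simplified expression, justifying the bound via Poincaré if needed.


α = 1

Coercivity of a(·,·) on H^1_0(2, 6) means a(u, u) ≥ α ||u||_{H^1}² for every u ∈ H^1_0.
The interval has length L = 4, and Poincaré/coercivity depend only on L. Here a(u, u) = ∫(u')² + (7)·∫u².
Here c = 7 ≥ 1, so a(u,u) = ∫(u')² + c∫u² ≥ ∫(u')² + ∫u² = ||u||_{H^1}², i.e. α = 1 works. No larger α is possible: a(u,u) ≥ α||u||_{H^1}² means (1−α)∫(u')² ≥ (α−c)∫u², and for the modes u_n = sin(nπ(x−x₀)/L) (x₀ the left endpoint) one has ∫u_n²/∫(u_n')² = (L/(nπ))² → 0, so a(u_n,u_n)/||u_n||_{H^1}² → 1. Hence the optimal constant is α = 1.
Therefore α = 1.


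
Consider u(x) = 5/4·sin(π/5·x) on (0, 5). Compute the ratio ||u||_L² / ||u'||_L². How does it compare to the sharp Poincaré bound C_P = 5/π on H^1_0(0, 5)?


||u||_L² / ||u'||_L² = 5/π = C_P.

u(x) = 5/4·sin(π/5·x), so u'(x) = π*cos(π*x/5)/4.
Writing u(x) = A·sin(kπx/L) with A = 5/4 and k = 1, use ∫_0^L sin²(kπx/L) dx = L/2 and ∫_0^L cos²(kπx/L) dx = L/2.
u² = 25/16·sin²(π/5·x) and (u')² = π^2/16·cos²(π/5·x), and each of sin², cos² integrates to L/2 = 5/2 over (0, 5).
∫_0^5 u² dx = 125/32, so ||u||_L² = 5*sqrt(10)/8.
∫_0^5 (u')² dx = 5*π^2/32, so ||u'||_L² = sqrt(10)*π/8.
Ratio ||u||_L² / ||u'||_L² = 5/π.
Sharp Poincaré constant on H^1_0(0, 5) is C_P = L/π = 5/π, achieved by sin(π/5·x).
This is the k = 1 eigenfunction (up to amplitude), so the ratio equals the sharp Poincaré constant exactly.


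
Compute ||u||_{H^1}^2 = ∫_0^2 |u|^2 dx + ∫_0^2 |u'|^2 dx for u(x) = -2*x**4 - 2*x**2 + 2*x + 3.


||u||_{H^1}^2 = 534406/315

The H^1 norm (squared) on an interval (0, L) is
  ||u||_{H^1}^2 = ∫_0^L u(x)^2 dx + ∫_0^L u'(x)^2 dx.
Compute u'(x) = -8*x**3 - 4*x + 2.
Then u(x)^2 = 4*x**8 + 8*x**6 - 8*x**5 - 8*x**4 - 8*x**3 - 8*x**2 + 12*x + 9 and u'(x)^2 = 64*x**6 + 64*x**4 - 32*x**3 + 16*x**2 - 16*x + 4.
Integrate each monomial from 0 to 2 using ∫_0^2 c·x^n dx = c·2^(n+1)/(n+1):
  ∫_0^2 u(x)^2 dx = ∫_0^2 (4*x^8 + 8*x^6 - 8*x^5 - 8*x^4 - 8*x^3 - 8*x^2 + 12*x + 9) dx. Term by term:
    ∫_0^2 4*x^8 dx = 2048/9;  ∫_0^2 8*x^6 dx = 1024/7;  ∫_0^2 -8*x^5 dx = -256/3;
    ∫_0^2 -8*x^4 dx = -256/5;  ∫_0^2 -8*x^3 dx = -32;  ∫_0^2 -8*x^2 dx = -64/3;
    ∫_0^2 12*x dx = 24;  ∫_0^2 9 dx = 18.
  Sum: 2048/9 + 1024/7 − 256/3 − 256/5 − 32 − 64/3 + 24 + 18 = 71182/315.
  ∫_0^2 u'(x)^2 dx = ∫_0^2 (64*x^6 + 64*x^4 - 32*x^3 + 16*x^2 - 16*x + 4) dx. Term by term:
    ∫_0^2 64*x^6 dx = 8192/7;  ∫_0^2 64*x^4 dx = 2048/5;  ∫_0^2 -32*x^3 dx = -128;
    ∫_0^2 16*x^2 dx = 128/3;  ∫_0^2 -16*x dx = -32;  ∫_0^2 4 dx = 8.
  Sum: 8192/7 + 2048/5 − 128 + 128/3 − 32 + 8 = 154408/105.
Adding: ||u||_{H^1}^2 = 71182/315 + 154408/105 = 534406/315.


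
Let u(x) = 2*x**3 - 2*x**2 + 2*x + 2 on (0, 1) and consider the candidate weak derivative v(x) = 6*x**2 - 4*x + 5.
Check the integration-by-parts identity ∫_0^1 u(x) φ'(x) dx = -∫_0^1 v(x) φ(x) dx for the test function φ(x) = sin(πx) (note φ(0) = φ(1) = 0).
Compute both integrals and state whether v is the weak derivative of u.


LHS = -6/π + 24/π^3, RHS = -12/π + 24/π^3. No, v is not the weak derivative of u.

u(x) = 2*x**3 - 2*x**2 + 2*x + 2, classical derivative u'(x) = 6*x**2 - 4*x + 2.
φ(x) = sin(πx), so φ'(x) = π*cos(π*x).
Note φ(0) = φ(1) = 0, so the boundary term u·φ vanishes.
LHS = ∫_0^1 u(x) φ'(x) dx = ∫_0^1 (2*π*x^3*cos(π*x) - 2*π*x^2*cos(π*x) + 2*π*x*cos(π*x) + 2*π*cos(π*x)) dx. Term by term:
  ∫_0^1 2*π*cos(π*x) dx = 0;  ∫_0^1 -2*π*x^2*cos(π*x) dx = 4/π;  ∫_0^1 2*π*x*cos(π*x) dx = -4/π;
  ∫_0^1 2*π*x^3*cos(π*x) dx = -6/π + 24/π^3.
Sum: 0 + 4/π − 4/π + -6/π + 24/π^3 = -6/π + 24/π^3.
So LHS = -6/π + 24/π^3.
∫_0^1 v(x) φ(x) dx = ∫_0^1 (6*x^2*sin(π*x) - 4*x*sin(π*x) + 5*sin(π*x)) dx. Term by term:
  ∫_0^1 5*sin(π*x) dx = 10/π;  ∫_0^1 -4*x*sin(π*x) dx = -4/π;  ∫_0^1 6*x^2*sin(π*x) dx = -24/π^3 + 6/π.
Sum: 10/π − 4/π + -24/π^3 + 6/π = -24/π^3 + 12/π.
So RHS = -∫_0^1 v(x) φ(x) dx = -12/π + 24/π^3.
LHS − RHS = 6/π ≠ 0, so the identity fails.
(For a valid weak derivative the identity must hold for EVERY test function, in particular this one. The failure shows v is NOT the weak derivative of u.)
Correct weak derivative would be u'(x) = 6*x**2 - 4*x + 2.


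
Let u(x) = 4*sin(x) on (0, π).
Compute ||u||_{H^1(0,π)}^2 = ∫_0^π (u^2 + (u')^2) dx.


||u||_{H^1(0,π)}^2 = 16*π

u'(x) = 4*cos(x).
Expand u² and (u')² and integrate term by term on (0, π), using: for integers n ≥ 1, ∫_0^π sin²(nx) dx = ∫_0^π cos²(nx) dx = π/2; for n ≠ n', ∫_0^π sin(nx)sin(n'x) dx = ∫_0^π cos(nx)cos(n'x) dx = 0; and by product-to-sum, ∫_0^π sin(nx)cos(n'x) dx = ½∫_0^π [sin((n+n')x) + sin((n−n')x)] dx, which is 0 when n+n' is even and 2n/(n²−n'²) when n+n' is odd (it need not vanish on (0, π)).
  u² squared terms: (4)²·∫sin(x)² dx = 16·π/2 = 8*π.
  So ∫_0^π u² dx = 8*π.
  (u')² squared terms: (4)²·∫cos(x)² dx = 16·π/2 = 8*π.
  So ∫_0^π (u')² dx = 8*π.
||u||_{H^1}^2 = (8*π) + (8*π) = 16*π.


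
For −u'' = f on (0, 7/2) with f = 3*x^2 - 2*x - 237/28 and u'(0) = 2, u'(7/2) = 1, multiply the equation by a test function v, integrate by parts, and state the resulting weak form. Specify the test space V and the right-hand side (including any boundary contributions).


V = H^1(0, 7/2) (v unrestricted at boundary; u is determined up to an additive constant); weak form: ∫_0^7/2 u'v' dx = ∫_0^7/2 (3*x^2 - 2*x - 237/28) v dx + v(7/2) − 2·v(0) for all v ∈ V.

Multiply both sides by a test function v and integrate from 0 to 7/2:
  ∫_0^7/2 −u''(x) v(x) dx = ∫_0^7/2 f(x) v(x) dx.
Integrate the LHS by parts once:
  ∫_0^7/2 −u'' v dx = −[u'(x) v(x)]_0^7/2 + ∫_0^7/2 u'(x) v'(x) dx.
Thus ∫_0^7/2 u'(x) v'(x) dx = ∫_0^7/2 f(x) v(x) dx + [u'(x) v(x)]_0^7/2.
Choose V so that boundary terms are either known or forced to vanish.
u has inhomogeneous Neumann u'(0) = 2, u'(7/2) = 1. [u' v]_0^7/2 = (1)·v(7/2) − (2)·v(0) = v(7/2) − 2·v(0). Take V = H^1(0, 7/2); boundary term becomes part of RHS.
Weak formulation: find u (satisfying any essential BC) such that ∫_0^7/2 u'(x) v'(x) dx = ∫_0^7/2 f v dx + v(7/2) − 2·v(0) for all v ∈ V (Neumann data are natural BCs: they enter the RHS as boundary terms).
Substituting f(x) = 3*x^2 - 2*x - 237/28, the right-hand side is ∫_0^7/2 (3*x^2 - 2*x - 237/28) v dx + v(7/2) − 2·v(0).
Compatibility check (pure Neumann): taking v ≡ 1 ∈ V gives 0 = ∫_0^7/2 f dx + (1) − (2), i.e. ∫_0^7/2 f dx must equal u'(0) − u'(7/2) = 1. Indeed ∫_0^7/2 (3*x^2 - 2*x - 237/28) dx = 1, so the data are compatible. The solution is then unique only up to an additive constant (fix it e.g. by requiring ∫_0^7/2 u dx = 0).


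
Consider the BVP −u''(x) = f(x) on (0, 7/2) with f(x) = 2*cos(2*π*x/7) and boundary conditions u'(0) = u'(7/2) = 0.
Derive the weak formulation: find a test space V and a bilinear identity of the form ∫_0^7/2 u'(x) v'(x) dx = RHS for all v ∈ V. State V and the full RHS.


V = H^1(0, 7/2) (no boundary constraint on v; u is determined up to an additive constant); weak form: ∫_0^7/2 u'v' dx = ∫_0^7/2 (2*cos(2*π*x/7)) v dx for all v ∈ V.

Multiply both sides by a test function v and integrate from 0 to 7/2:
  ∫_0^7/2 −u''(x) v(x) dx = ∫_0^7/2 f(x) v(x) dx.
Integrate the LHS by parts once:
  ∫_0^7/2 −u'' v dx = −[u'(x) v(x)]_0^7/2 + ∫_0^7/2 u'(x) v'(x) dx.
Thus ∫_0^7/2 u'(x) v'(x) dx = ∫_0^7/2 f(x) v(x) dx + [u'(x) v(x)]_0^7/2.
Choose V so that boundary terms are either known or forced to vanish.
u has homogeneous Neumann: u'(0) = u'(7/2) = 0. So [u' v]_0^7/2 = 0·v(7/2) − 0·v(0) = 0 for any v; take V = H^1(0, 7/2).
Weak formulation: find u (satisfying any essential BC) such that ∫_0^7/2 u'(x) v'(x) dx = ∫_0^7/2 f v dx for all v ∈ V (homogeneous Neumann, so boundary terms vanish).
Substituting f(x) = 2*cos(2*π*x/7), the right-hand side is ∫_0^7/2 (2*cos(2*π*x/7)) v dx.
Compatibility check (pure Neumann): taking v ≡ 1 ∈ V gives 0 = ∫_0^7/2 f dx + (0) − (0), i.e. ∫_0^7/2 f dx must equal u'(0) − u'(7/2) = 0. Indeed ∫_0^7/2 (2*cos(2*π*x/7)) dx = 0, so the data are compatible. The solution is then unique only up to an additive constant (fix it e.g. by requiring ∫_0^7/2 u dx = 0).


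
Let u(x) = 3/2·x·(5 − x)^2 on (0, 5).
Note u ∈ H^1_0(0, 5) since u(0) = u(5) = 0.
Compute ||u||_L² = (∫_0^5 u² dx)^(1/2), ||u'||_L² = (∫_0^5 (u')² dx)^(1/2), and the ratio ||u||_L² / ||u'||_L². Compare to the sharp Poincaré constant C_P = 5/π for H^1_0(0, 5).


||u||_L² / ||u'||_L² = 5*sqrt(14)/14 < C_P = 5/π.

u(x) = 3/2·x·(5 − x)^2, so u'(x) = 9*x^2/2 - 30*x + 75/2.
u(x) = 3/2·x·(5 − x)^2 vanishes at x = 0 and x = 5, so u ∈ H^1_0(0, 5). Differentiate via the product rule and integrate the resulting polynomials term by term.
  ∫_0^5 u² dx = ∫_0^5 (9*x^6/4 - 45*x^5 + 675*x^4/2 - 1125*x^3 + 5625*x^2/4) dx. Term by term:
    ∫_0^5 9*x^6/4 dx = 703125/28;  ∫_0^5 -45*x^5 dx = -234375/2;  ∫_0^5 675*x^4/2 dx = 421875/2;
    ∫_0^5 -1125*x^3 dx = -703125/4;  ∫_0^5 5625*x^2/4 dx = 234375/4.
  Sum: 703125/28 − 234375/2 + 421875/2 − 703125/4 + 234375/4 = 46875/28.
  ∫_0^5 (u')² dx = ∫_0^5 (81*x^4/4 - 270*x^3 + 2475*x^2/2 - 2250*x + 5625/4) dx. Term by term:
    ∫_0^5 81*x^4/4 dx = 50625/4;  ∫_0^5 -270*x^3 dx = -84375/2;  ∫_0^5 2475*x^2/2 dx = 103125/2;
    ∫_0^5 -2250*x dx = -28125;  ∫_0^5 5625/4 dx = 28125/4.
  Sum: 50625/4 − 84375/2 + 103125/2 − 28125 + 28125/4 = 1875/2.
∫_0^5 u² dx = 46875/28, so ||u||_L² = 125*sqrt(21)/14.
∫_0^5 (u')² dx = 1875/2, so ||u'||_L² = 25*sqrt(6)/2.
Ratio ||u||_L² / ||u'||_L² = 5*sqrt(14)/14.
Sharp Poincaré constant on H^1_0(0, 5) is C_P = L/π = 5/π, achieved by sin(π/5·x).
A polynomial bump cannot attain the sharp Poincaré constant (only the first sine eigenfunction does), so the ratio is strictly less than C_P, consistent with ||u||_L² ≤ C_P ||u'||_L².


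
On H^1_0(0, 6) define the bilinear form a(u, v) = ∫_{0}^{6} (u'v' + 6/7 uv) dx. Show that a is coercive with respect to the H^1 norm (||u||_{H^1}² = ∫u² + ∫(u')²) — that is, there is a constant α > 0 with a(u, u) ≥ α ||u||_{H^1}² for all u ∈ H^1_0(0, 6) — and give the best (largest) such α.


α = (π^2 + 216/7)/(π^2 + 36)

Coercivity of a(·,·) on H^1_0(0, 6) means a(u, u) ≥ α ||u||_{H^1}² for every u ∈ H^1_0.
The interval has length L = 6, and Poincaré/coercivity depend only on L. Here a(u, u) = ∫(u')² + (6/7)·∫u².
Here 0 < c = 6/7 < 1. The condition a(u,u) ≥ α||u||_{H^1}² reads (1−α)∫(u')² ≥ (α−c)∫u². Any admissible α is ≤ 1 (rapidly oscillating u have ∫u²/∫(u')² → 0), and α = 1 would force 0 ≥ (1−c)∫u², impossible since c < 1; so 1−α > 0. By the sharp Poincaré inequality on H^1_0 of an interval of length L, ∫(u')² ≥ (π/L)²∫u² with equality for the first sine mode sin(π(x−x₀)/L) (x₀ the left endpoint), so the inequality holds for all u iff (1−α)(π/L)² ≥ α − c, i.e. α ≤ ((π/L)² + c)/((π/L)² + 1) = (1 + c(L/π)²)/(1 + (L/π)²). With (π/L)² = π^2/36 and c = 6/7, the largest admissible constant is α = ((π/L)² + c)/((π/L)² + 1).
Simplifying, α = (π^2 + 216/7)/(π^2 + 36).


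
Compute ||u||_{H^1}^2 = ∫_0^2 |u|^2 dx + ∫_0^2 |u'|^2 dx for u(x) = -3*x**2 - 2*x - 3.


||u||_{H^1}^2 = 5374/15

The H^1 norm (squared) on an interval (0, L) is
  ||u||_{H^1}^2 = ∫_0^L u(x)^2 dx + ∫_0^L u'(x)^2 dx.
Compute u'(x) = -6*x - 2.
Then u(x)^2 = 9*x**4 + 12*x**3 + 22*x**2 + 12*x + 9 and u'(x)^2 = 36*x**2 + 24*x + 4.
Integrate each monomial from 0 to 2 using ∫_0^2 c·x^n dx = c·2^(n+1)/(n+1):
  ∫_0^2 u(x)^2 dx = ∫_0^2 (9*x^4 + 12*x^3 + 22*x^2 + 12*x + 9) dx. Term by term:
    ∫_0^2 9*x^4 dx = 288/5;  ∫_0^2 12*x^3 dx = 48;  ∫_0^2 22*x^2 dx = 176/3;
    ∫_0^2 12*x dx = 24;  ∫_0^2 9 dx = 18.
  Sum: 288/5 + 48 + 176/3 + 24 + 18 = 3094/15.
  ∫_0^2 u'(x)^2 dx = ∫_0^2 (36*x^2 + 24*x + 4) dx. Term by term:
    ∫_0^2 36*x^2 dx = 96;  ∫_0^2 24*x dx = 48;  ∫_0^2 4 dx = 8.
  Sum: 96 + 48 + 8 = 152.
Adding: ||u||_{H^1}^2 = 3094/15 + 152 = 5374/15.


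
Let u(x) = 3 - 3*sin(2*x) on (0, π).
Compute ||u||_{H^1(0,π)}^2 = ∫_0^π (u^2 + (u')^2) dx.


||u||_{H^1(0,π)}^2 = 63*π/2

u'(x) = -6*cos(2*x).
Expand u² and (u')² and integrate term by term on (0, π), using: for integers n ≥ 1, ∫_0^π sin²(nx) dx = ∫_0^π cos²(nx) dx = π/2; for n ≠ n', ∫_0^π sin(nx)sin(n'x) dx = ∫_0^π cos(nx)cos(n'x) dx = 0; and by product-to-sum, ∫_0^π sin(nx)cos(n'x) dx = ½∫_0^π [sin((n+n')x) + sin((n−n')x)] dx, which is 0 when n+n' is even and 2n/(n²−n'²) when n+n' is odd (it need not vanish on (0, π)). For the constant mode: ∫_0^π 1 dx = π, ∫_0^π cos(nx) dx = 0, ∫_0^π sin(nx) dx = (1−(−1)^n)/n.
  u² squared terms: (3)²·∫1 dx = 9·π = 9*π;  (-3)²·∫sin(2x)² dx = 9·π/2 = 9*π/2.
  u² cross terms: 2·(3)·(-3)·∫1·sin(2x) dx = -18·(0) = 0.
  So ∫_0^π u² dx = 9*π + 9*π/2 + 0 = 27*π/2.
  (u')² squared terms: (-6)²·∫cos(2x)² dx = 36·π/2 = 18*π.
  So ∫_0^π (u')² dx = 18*π.
||u||_{H^1}^2 = (27*π/2) + (18*π) = 63*π/2.


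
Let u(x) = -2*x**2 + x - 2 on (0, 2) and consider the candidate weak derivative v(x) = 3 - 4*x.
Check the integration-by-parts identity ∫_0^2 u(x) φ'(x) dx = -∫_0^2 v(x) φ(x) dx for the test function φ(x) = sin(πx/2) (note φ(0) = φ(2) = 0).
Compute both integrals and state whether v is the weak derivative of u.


LHS = 12/π, RHS = 4/π. No, v is not the weak derivative of u.

u(x) = -2*x**2 + x - 2, classical derivative u'(x) = 1 - 4*x.
φ(x) = sin(πx/2), so φ'(x) = π*cos(π*x/2)/2.
Note φ(0) = φ(2) = 0, so the boundary term u·φ vanishes.
LHS = ∫_0^2 u(x) φ'(x) dx = ∫_0^2 (-π*x^2*cos(π*x/2) + π*x*cos(π*x/2)/2 - π*cos(π*x/2)) dx. Term by term:
  ∫_0^2 -π*cos(π*x/2) dx = 0;  ∫_0^2 π*x*cos(π*x/2)/2 dx = -4/π;  ∫_0^2 -π*x^2*cos(π*x/2) dx = 16/π.
Sum: 0 − 4/π + 16/π = 12/π.
So LHS = 12/π.
∫_0^2 v(x) φ(x) dx = ∫_0^2 (-4*x*sin(π*x/2) + 3*sin(π*x/2)) dx. Term by term:
  ∫_0^2 3*sin(π*x/2) dx = 12/π;  ∫_0^2 -4*x*sin(π*x/2) dx = -16/π.
Sum: 12/π − 16/π = -4/π.
So RHS = -∫_0^2 v(x) φ(x) dx = 4/π.
LHS − RHS = 8/π ≠ 0, so the identity fails.
(For a valid weak derivative the identity must hold for EVERY test function, in particular this one. The failure shows v is NOT the weak derivative of u.)
Correct weak derivative would be u'(x) = 1 - 4*x.


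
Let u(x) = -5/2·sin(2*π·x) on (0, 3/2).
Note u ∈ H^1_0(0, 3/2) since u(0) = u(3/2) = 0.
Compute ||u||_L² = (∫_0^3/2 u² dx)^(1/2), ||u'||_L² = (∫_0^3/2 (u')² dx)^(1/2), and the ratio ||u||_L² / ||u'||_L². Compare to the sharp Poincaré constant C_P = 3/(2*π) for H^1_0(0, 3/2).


||u||_L² / ||u'||_L² = 1/(2*π) < C_P = 3/(2*π).

u(x) = -5/2·sin(2*π·x), so u'(x) = -5*π*cos(2*π*x).
Writing u(x) = A·sin(kπx/L) with A = -5/2 and k = 3, use ∫_0^L sin²(kπx/L) dx = L/2 and ∫_0^L cos²(kπx/L) dx = L/2.
u² = 25/4·sin²(2*π·x) and (u')² = 25*π^2·cos²(2*π·x), and each of sin², cos² integrates to L/2 = 3/4 over (0, 3/2).
∫_0^3/2 u² dx = 75/16, so ||u||_L² = 5*sqrt(3)/4.
∫_0^3/2 (u')² dx = 75*π^2/4, so ||u'||_L² = 5*sqrt(3)*π/2.
Ratio ||u||_L² / ||u'||_L² = 1/(2*π).
Sharp Poincaré constant on H^1_0(0, 3/2) is C_P = L/π = 3/(2*π), achieved by sin(2*π/3·x).
This is the k = 3 harmonic; the ratio L/(kπ) is strictly less than C_P = L/π, consistent with the sharp inequality ||u||_L² ≤ C_P ||u'||_L².


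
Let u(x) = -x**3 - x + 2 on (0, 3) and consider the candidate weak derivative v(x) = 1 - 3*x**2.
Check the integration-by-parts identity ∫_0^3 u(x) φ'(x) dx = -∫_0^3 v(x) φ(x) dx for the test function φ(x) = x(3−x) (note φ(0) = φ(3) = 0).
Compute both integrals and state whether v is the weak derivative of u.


LHS = 819/20, RHS = 639/20. No, v is not the weak derivative of u.

u(x) = -x**3 - x + 2, classical derivative u'(x) = -3*x**2 - 1.
φ(x) = x(3−x), so φ'(x) = 3 - 2*x.
Note φ(0) = φ(3) = 0, so the boundary term u·φ vanishes.
LHS = ∫_0^3 u(x) φ'(x) dx = ∫_0^3 (2*x^4 - 3*x^3 + 2*x^2 - 7*x + 6) dx. Term by term:
  ∫_0^3 2*x^4 dx = 486/5;  ∫_0^3 -3*x^3 dx = -243/4;  ∫_0^3 2*x^2 dx = 18;
  ∫_0^3 -7*x dx = -63/2;  ∫_0^3 6 dx = 18.
Sum: 486/5 − 243/4 + 18 − 63/2 + 18 = 819/20.
So LHS = 819/20.
∫_0^3 v(x) φ(x) dx = ∫_0^3 (3*x^4 - 9*x^3 - x^2 + 3*x) dx. Term by term:
  ∫_0^3 3*x^4 dx = 729/5;  ∫_0^3 -9*x^3 dx = -729/4;  ∫_0^3 -x^2 dx = -9;
  ∫_0^3 3*x dx = 27/2.
Sum: 729/5 − 729/4 − 9 + 27/2 = -639/20.
So RHS = -∫_0^3 v(x) φ(x) dx = 639/20.
LHS − RHS = 9 ≠ 0, so the identity fails.
(For a valid weak derivative the identity must hold for EVERY test function, in particular this one. The failure shows v is NOT the weak derivative of u.)
Correct weak derivative would be u'(x) = -3*x**2 - 1.


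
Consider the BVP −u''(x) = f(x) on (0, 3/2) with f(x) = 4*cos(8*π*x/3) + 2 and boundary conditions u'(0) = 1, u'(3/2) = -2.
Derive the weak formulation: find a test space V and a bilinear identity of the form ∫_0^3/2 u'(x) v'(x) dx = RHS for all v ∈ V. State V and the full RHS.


V = H^1(0, 3/2) (v unrestricted at boundary; u is determined up to an additive constant); weak form: ∫_0^3/2 u'v' dx = ∫_0^3/2 (4*cos(8*π*x/3) + 2) v dx − 2·v(3/2) − v(0) for all v ∈ V.

Multiply both sides by a test function v and integrate from 0 to 3/2:
  ∫_0^3/2 −u''(x) v(x) dx = ∫_0^3/2 f(x) v(x) dx.
Integrate the LHS by parts once:
  ∫_0^3/2 −u'' v dx = −[u'(x) v(x)]_0^3/2 + ∫_0^3/2 u'(x) v'(x) dx.
Thus ∫_0^3/2 u'(x) v'(x) dx = ∫_0^3/2 f(x) v(x) dx + [u'(x) v(x)]_0^3/2.
Choose V so that boundary terms are either known or forced to vanish.
u has inhomogeneous Neumann u'(0) = 1, u'(3/2) = -2. [u' v]_0^3/2 = (-2)·v(3/2) − (1)·v(0) = − 2·v(3/2) − v(0). Take V = H^1(0, 3/2); boundary term becomes part of RHS.
Weak formulation: find u (satisfying any essential BC) such that ∫_0^3/2 u'(x) v'(x) dx = ∫_0^3/2 f v dx − 2·v(3/2) − v(0) for all v ∈ V (Neumann data are natural BCs: they enter the RHS as boundary terms).
Substituting f(x) = 4*cos(8*π*x/3) + 2, the right-hand side is ∫_0^3/2 (4*cos(8*π*x/3) + 2) v dx − 2·v(3/2) − v(0).
Compatibility check (pure Neumann): taking v ≡ 1 ∈ V gives 0 = ∫_0^3/2 f dx + (-2) − (1), i.e. ∫_0^3/2 f dx must equal u'(0) − u'(3/2) = 3. Indeed ∫_0^3/2 (4*cos(8*π*x/3) + 2) dx = 3, so the data are compatible. The solution is then unique only up to an additive constant (fix it e.g. by requiring ∫_0^3/2 u dx = 0).


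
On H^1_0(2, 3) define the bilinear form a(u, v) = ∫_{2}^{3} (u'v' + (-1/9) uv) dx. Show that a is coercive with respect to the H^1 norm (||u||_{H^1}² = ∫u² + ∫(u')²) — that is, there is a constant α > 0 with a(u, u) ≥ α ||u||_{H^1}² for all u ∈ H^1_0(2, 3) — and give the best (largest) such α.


α = (-1/9 + π^2)/(1 + π^2)

Coercivity of a(·,·) on H^1_0(2, 3) means a(u, u) ≥ α ||u||_{H^1}² for every u ∈ H^1_0.
The interval has length L = 1, and Poincaré/coercivity depend only on L. Here a(u, u) = ∫(u')² + (-1/9)·∫u².
Here c = -1/9 < 0 with |c| < (π/L)² = π^2, so coercivity still holds. The condition a(u,u) ≥ α||u||_{H^1}² reads (1−α)∫(u')² ≥ (α−c)∫u². Any admissible α is ≤ 1 (rapidly oscillating u have ∫u²/∫(u')² → 0), and α = 1 would force 0 ≥ (1−c)∫u², impossible since c < 1; so 1−α > 0. By the sharp Poincaré inequality on H^1_0 of an interval of length L, ∫(u')² ≥ (π/L)²∫u² with equality for the first sine mode sin(π(x−x₀)/L) (x₀ the left endpoint), so the inequality holds for all u iff (1−α)(π/L)² ≥ α − c, i.e. α ≤ ((π/L)² + c)/((π/L)² + 1) = (1 + c(L/π)²)/(1 + (L/π)²). (Direct route, valid since c ≤ 0: Poincaré gives c∫u² ≥ c(L/π)²∫(u')², so a(u,u) ≥ (1 + c(L/π)²)∫(u')², while ||u||_{H^1}² ≤ (1 + (L/π)²)∫(u')²; dividing yields the same α.) With (π/L)² = π^2 and c = -1/9, the largest admissible constant is α = ((π/L)² + c)/((π/L)² + 1).
Simplifying, α = (-1/9 + π^2)/(1 + π^2).


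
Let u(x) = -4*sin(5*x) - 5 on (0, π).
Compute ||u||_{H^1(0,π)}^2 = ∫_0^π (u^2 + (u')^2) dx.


||u||_{H^1(0,π)}^2 = 16 + 233*π

u'(x) = -20*cos(5*x).
Expand u² and (u')² and integrate term by term on (0, π), using: for integers n ≥ 1, ∫_0^π sin²(nx) dx = ∫_0^π cos²(nx) dx = π/2; for n ≠ n', ∫_0^π sin(nx)sin(n'x) dx = ∫_0^π cos(nx)cos(n'x) dx = 0; and by product-to-sum, ∫_0^π sin(nx)cos(n'x) dx = ½∫_0^π [sin((n+n')x) + sin((n−n')x)] dx, which is 0 when n+n' is even and 2n/(n²−n'²) when n+n' is odd (it need not vanish on (0, π)). For the constant mode: ∫_0^π 1 dx = π, ∫_0^π cos(nx) dx = 0, ∫_0^π sin(nx) dx = (1−(−1)^n)/n.
  u² squared terms: (-5)²·∫1 dx = 25·π = 25*π;  (-4)²·∫sin(5x)² dx = 16·π/2 = 8*π.
  u² cross terms: 2·(-5)·(-4)·∫1·sin(5x) dx = 40·(2/5) = 16.
  So ∫_0^π u² dx = 25*π + 8*π + 16 = 16 + 33*π.
  (u')² squared terms: (-20)²·∫cos(5x)² dx = 400·π/2 = 200*π.
  So ∫_0^π (u')² dx = 200*π.
||u||_{H^1}^2 = (16 + 33*π) + (200*π) = 16 + 233*π.


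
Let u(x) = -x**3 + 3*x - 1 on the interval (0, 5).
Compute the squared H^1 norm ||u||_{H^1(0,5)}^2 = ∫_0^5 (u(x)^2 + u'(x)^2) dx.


||u||_{H^1}^2 = 181275/14

The H^1 norm (squared) on an interval (0, L) is
  ||u||_{H^1}^2 = ∫_0^L u(x)^2 dx + ∫_0^L u'(x)^2 dx.
Compute u'(x) = 3 - 3*x**2.
Then u(x)^2 = x**6 - 6*x**4 + 2*x**3 + 9*x**2 - 6*x + 1 and u'(x)^2 = 9*x**4 - 18*x**2 + 9.
Integrate each monomial from 0 to 5 using ∫_0^5 c·x^n dx = c·5^(n+1)/(n+1):
  ∫_0^5 u(x)^2 dx = ∫_0^5 (x^6 - 6*x^4 + 2*x^3 + 9*x^2 - 6*x + 1) dx. Term by term:
    ∫_0^5 x^6 dx = 78125/7;  ∫_0^5 -6*x^4 dx = -3750;  ∫_0^5 2*x^3 dx = 625/2;
    ∫_0^5 9*x^2 dx = 375;  ∫_0^5 -6*x dx = -75;  ∫_0^5 1 dx = 5.
  Sum: 78125/7 − 3750 + 625/2 + 375 − 75 + 5 = 112395/14.
  ∫_0^5 u'(x)^2 dx = ∫_0^5 (9*x^4 - 18*x^2 + 9) dx. Term by term:
    ∫_0^5 9*x^4 dx = 5625;  ∫_0^5 -18*x^2 dx = -750;  ∫_0^5 9 dx = 45.
  Sum: 5625 − 750 + 45 = 4920.
Adding: ||u||_{H^1}^2 = 112395/14 + 4920 = 181275/14.


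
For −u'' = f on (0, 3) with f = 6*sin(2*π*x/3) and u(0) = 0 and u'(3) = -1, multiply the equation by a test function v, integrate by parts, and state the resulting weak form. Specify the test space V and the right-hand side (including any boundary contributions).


V = {v ∈ H^1(0, 3) : v(0) = 0} (test functions vanish at x = 0 where u is specified); weak form: ∫_0^3 u'v' dx = ∫_0^3 (6*sin(2*π*x/3)) v dx − v(3) for all v ∈ V.

Multiply both sides by a test function v and integrate from 0 to 3:
  ∫_0^3 −u''(x) v(x) dx = ∫_0^3 f(x) v(x) dx.
Integrate the LHS by parts once:
  ∫_0^3 −u'' v dx = −[u'(x) v(x)]_0^3 + ∫_0^3 u'(x) v'(x) dx.
Thus ∫_0^3 u'(x) v'(x) dx = ∫_0^3 f(x) v(x) dx + [u'(x) v(x)]_0^3.
Choose V so that boundary terms are either known or forced to vanish.
Mixed BC: u(0) = 0 (Dirichlet) and u'(3) = -1 (Neumann). Define V = {v ∈ H^1(0, 3) : v(0) = 0}. Then [u' v]_0^3 = u'(3)·v(3) − u'(0)·0 = − v(3).
Weak formulation: find u (satisfying any essential BC) such that ∫_0^3 u'(x) v'(x) dx = ∫_0^3 f v dx − v(3) for all v ∈ V (Dirichlet at 0 absorbed into V; Neumann datum at x = 3 contributes the boundary term).
Substituting f(x) = 6*sin(2*π*x/3), the right-hand side is ∫_0^3 (6*sin(2*π*x/3)) v dx − v(3).


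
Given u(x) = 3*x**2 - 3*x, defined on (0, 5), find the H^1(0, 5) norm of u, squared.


||u||_{H^1}^2 = 8565/2

The H^1 norm (squared) on an interval (0, L) is
  ||u||_{H^1}^2 = ∫_0^L u(x)^2 dx + ∫_0^L u'(x)^2 dx.
Compute u'(x) = 6*x - 3.
Then u(x)^2 = 9*x**4 - 18*x**3 + 9*x**2 and u'(x)^2 = 36*x**2 - 36*x + 9.
Integrate each monomial from 0 to 5 using ∫_0^5 c·x^n dx = c·5^(n+1)/(n+1):
  ∫_0^5 u(x)^2 dx = ∫_0^5 (9*x^4 - 18*x^3 + 9*x^2) dx. Term by term:
    ∫_0^5 9*x^4 dx = 5625;  ∫_0^5 -18*x^3 dx = -5625/2;  ∫_0^5 9*x^2 dx = 375.
  Sum: 5625 − 5625/2 + 375 = 6375/2.
  ∫_0^5 u'(x)^2 dx = ∫_0^5 (36*x^2 - 36*x + 9) dx. Term by term:
    ∫_0^5 36*x^2 dx = 1500;  ∫_0^5 -36*x dx = -450;  ∫_0^5 9 dx = 45.
  Sum: 1500 − 450 + 45 = 1095.
Adding: ||u||_{H^1}^2 = 6375/2 + 1095 = 8565/2.


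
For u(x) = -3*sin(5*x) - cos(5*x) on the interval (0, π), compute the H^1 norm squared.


||u||_{H^1(0,π)}^2 = 130*π

u'(x) = 5*sin(5*x) - 15*cos(5*x).
Expand u² and (u')² and integrate term by term on (0, π), using: for integers n ≥ 1, ∫_0^π sin²(nx) dx = ∫_0^π cos²(nx) dx = π/2; for n ≠ n', ∫_0^π sin(nx)sin(n'x) dx = ∫_0^π cos(nx)cos(n'x) dx = 0; and by product-to-sum, ∫_0^π sin(nx)cos(n'x) dx = ½∫_0^π [sin((n+n')x) + sin((n−n')x)] dx, which is 0 when n+n' is even and 2n/(n²−n'²) when n+n' is odd (it need not vanish on (0, π)).
  u² squared terms: (-1)²·∫cos(5x)² dx = 1·π/2 = π/2;  (-3)²·∫sin(5x)² dx = 9·π/2 = 9*π/2.
  u² cross terms: 2·(-1)·(-3)·∫cos(5x)·sin(5x) dx = 6·(0) = 0.
  So ∫_0^π u² dx = π/2 + 9*π/2 + 0 = 5*π.
  (u')² squared terms: (-15)²·∫cos(5x)² dx = 225·π/2 = 225*π/2;  (5)²·∫sin(5x)² dx = 25·π/2 = 25*π/2.
  (u')² cross terms: 2·(-15)·(5)·∫cos(5x)·sin(5x) dx = -150·(0) = 0.
  So ∫_0^π (u')² dx = 225*π/2 + 25*π/2 + 0 = 125*π.
||u||_{H^1}^2 = (5*π) + (125*π) = 130*π.


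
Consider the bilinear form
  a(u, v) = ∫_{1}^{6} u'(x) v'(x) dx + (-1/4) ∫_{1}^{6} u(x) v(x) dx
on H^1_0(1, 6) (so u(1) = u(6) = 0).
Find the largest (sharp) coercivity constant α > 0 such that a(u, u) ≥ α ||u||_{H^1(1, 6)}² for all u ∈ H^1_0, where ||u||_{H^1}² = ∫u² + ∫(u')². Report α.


α = (-25/4 + π^2)/(π^2 + 25)

Coercivity of a(·,·) on H^1_0(1, 6) means a(u, u) ≥ α ||u||_{H^1}² for every u ∈ H^1_0.
The interval has length L = 5, and Poincaré/coercivity depend only on L. Here a(u, u) = ∫(u')² + (-1/4)·∫u².
Here c = -1/4 < 0 with |c| < (π/L)² = π^2/25, so coercivity still holds. The condition a(u,u) ≥ α||u||_{H^1}² reads (1−α)∫(u')² ≥ (α−c)∫u². Any admissible α is ≤ 1 (rapidly oscillating u have ∫u²/∫(u')² → 0), and α = 1 would force 0 ≥ (1−c)∫u², impossible since c < 1; so 1−α > 0. By the sharp Poincaré inequality on H^1_0 of an interval of length L, ∫(u')² ≥ (π/L)²∫u² with equality for the first sine mode sin(π(x−x₀)/L) (x₀ the left endpoint), so the inequality holds for all u iff (1−α)(π/L)² ≥ α − c, i.e. α ≤ ((π/L)² + c)/((π/L)² + 1) = (1 + c(L/π)²)/(1 + (L/π)²). (Direct route, valid since c ≤ 0: Poincaré gives c∫u² ≥ c(L/π)²∫(u')², so a(u,u) ≥ (1 + c(L/π)²)∫(u')², while ||u||_{H^1}² ≤ (1 + (L/π)²)∫(u')²; dividing yields the same α.) With (π/L)² = π^2/25 and c = -1/4, the largest admissible constant is α = ((π/L)² + c)/((π/L)² + 1).
Simplifying, α = (-25/4 + π^2)/(π^2 + 25).


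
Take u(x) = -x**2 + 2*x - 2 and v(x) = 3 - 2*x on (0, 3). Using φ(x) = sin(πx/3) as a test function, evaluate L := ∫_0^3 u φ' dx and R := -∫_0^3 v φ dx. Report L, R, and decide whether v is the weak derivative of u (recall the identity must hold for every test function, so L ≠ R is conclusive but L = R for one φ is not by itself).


LHS = 6/π, RHS = 0. No, v is not the weak derivative of u.

u(x) = -x**2 + 2*x - 2, classical derivative u'(x) = 2 - 2*x.
φ(x) = sin(πx/3), so φ'(x) = π*cos(π*x/3)/3.
Note φ(0) = φ(3) = 0, so the boundary term u·φ vanishes.
LHS = ∫_0^3 u(x) φ'(x) dx = ∫_0^3 (-π*x^2*cos(π*x/3)/3 + 2*π*x*cos(π*x/3)/3 - 2*π*cos(π*x/3)/3) dx. Term by term:
  ∫_0^3 -2*π*cos(π*x/3)/3 dx = 0;  ∫_0^3 -π*x^2*cos(π*x/3)/3 dx = 18/π;  ∫_0^3 2*π*x*cos(π*x/3)/3 dx = -12/π.
Sum: 0 + 18/π − 12/π = 6/π.
So LHS = 6/π.
∫_0^3 v(x) φ(x) dx = ∫_0^3 (-2*x*sin(π*x/3) + 3*sin(π*x/3)) dx. Term by term:
  ∫_0^3 3*sin(π*x/3) dx = 18/π;  ∫_0^3 -2*x*sin(π*x/3) dx = -18/π.
Sum: 18/π − 18/π = 0.
So RHS = -∫_0^3 v(x) φ(x) dx = 0.
LHS − RHS = 6/π ≠ 0, so the identity fails.
(For a valid weak derivative the identity must hold for EVERY test function, in particular this one. The failure shows v is NOT the weak derivative of u.)
Correct weak derivative would be u'(x) = 2 - 2*x.


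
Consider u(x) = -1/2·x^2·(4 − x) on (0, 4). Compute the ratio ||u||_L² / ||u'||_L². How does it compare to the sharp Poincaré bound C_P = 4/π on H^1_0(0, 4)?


||u||_L² / ||u'||_L² = 2*sqrt(14)/7 < C_P = 4/π.

u(x) = -1/2·x^2·(4 − x), so u'(x) = x*(3*x - 8)/2.
u(x) = -1/2·x^2·(4 − x) vanishes at x = 0 and x = 4, so u ∈ H^1_0(0, 4). Differentiate via the product rule and integrate the resulting polynomials term by term.
  ∫_0^4 u² dx = ∫_0^4 (x^6/4 - 2*x^5 + 4*x^4) dx. Term by term:
    ∫_0^4 x^6/4 dx = 4096/7;  ∫_0^4 -2*x^5 dx = -4096/3;  ∫_0^4 4*x^4 dx = 4096/5.
  Sum: 4096/7 − 4096/3 + 4096/5 = 4096/105.
  ∫_0^4 (u')² dx = ∫_0^4 (9*x^4/4 - 12*x^3 + 16*x^2) dx. Term by term:
    ∫_0^4 9*x^4/4 dx = 2304/5;  ∫_0^4 -12*x^3 dx = -768;  ∫_0^4 16*x^2 dx = 1024/3.
  Sum: 2304/5 − 768 + 1024/3 = 512/15.
∫_0^4 u² dx = 4096/105, so ||u||_L² = 64*sqrt(105)/105.
∫_0^4 (u')² dx = 512/15, so ||u'||_L² = 16*sqrt(30)/15.
Ratio ||u||_L² / ||u'||_L² = 2*sqrt(14)/7.
Sharp Poincaré constant on H^1_0(0, 4) is C_P = L/π = 4/π, achieved by sin(π/4·x).
A polynomial bump cannot attain the sharp Poincaré constant (only the first sine eigenfunction does), so the ratio is strictly less than C_P, consistent with ||u||_L² ≤ C_P ||u'||_L².


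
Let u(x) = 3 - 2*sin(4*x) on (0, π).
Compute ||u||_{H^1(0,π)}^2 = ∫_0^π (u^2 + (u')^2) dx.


||u||_{H^1(0,π)}^2 = 43*π

u'(x) = -8*cos(4*x).
Expand u² and (u')² and integrate term by term on (0, π), using: for integers n ≥ 1, ∫_0^π sin²(nx) dx = ∫_0^π cos²(nx) dx = π/2; for n ≠ n', ∫_0^π sin(nx)sin(n'x) dx = ∫_0^π cos(nx)cos(n'x) dx = 0; and by product-to-sum, ∫_0^π sin(nx)cos(n'x) dx = ½∫_0^π [sin((n+n')x) + sin((n−n')x)] dx, which is 0 when n+n' is even and 2n/(n²−n'²) when n+n' is odd (it need not vanish on (0, π)). For the constant mode: ∫_0^π 1 dx = π, ∫_0^π cos(nx) dx = 0, ∫_0^π sin(nx) dx = (1−(−1)^n)/n.
  u² squared terms: (3)²·∫1 dx = 9·π = 9*π;  (-2)²·∫sin(4x)² dx = 4·π/2 = 2*π.
  u² cross terms: 2·(3)·(-2)·∫1·sin(4x) dx = -12·(0) = 0.
  So ∫_0^π u² dx = 9*π + 2*π + 0 = 11*π.
  (u')² squared terms: (-8)²·∫cos(4x)² dx = 64·π/2 = 32*π.
  So ∫_0^π (u')² dx = 32*π.
||u||_{H^1}^2 = (11*π) + (32*π) = 43*π.


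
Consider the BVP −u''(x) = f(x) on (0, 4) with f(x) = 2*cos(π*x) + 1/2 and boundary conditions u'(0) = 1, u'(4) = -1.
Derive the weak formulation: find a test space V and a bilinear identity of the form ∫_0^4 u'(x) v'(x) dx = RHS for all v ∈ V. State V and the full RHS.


V = H^1(0, 4) (v unrestricted at boundary; u is determined up to an additive constant); weak form: ∫_0^4 u'v' dx = ∫_0^4 (2*cos(π*x) + 1/2) v dx − v(4) − v(0) for all v ∈ V.

Multiply both sides by a test function v and integrate from 0 to 4:
  ∫_0^4 −u''(x) v(x) dx = ∫_0^4 f(x) v(x) dx.
Integrate the LHS by parts once:
  ∫_0^4 −u'' v dx = −[u'(x) v(x)]_0^4 + ∫_0^4 u'(x) v'(x) dx.
Thus ∫_0^4 u'(x) v'(x) dx = ∫_0^4 f(x) v(x) dx + [u'(x) v(x)]_0^4.
Choose V so that boundary terms are either known or forced to vanish.
u has inhomogeneous Neumann u'(0) = 1, u'(4) = -1. [u' v]_0^4 = (-1)·v(4) − (1)·v(0) = − v(4) − v(0). Take V = H^1(0, 4); boundary term becomes part of RHS.
Weak formulation: find u (satisfying any essential BC) such that ∫_0^4 u'(x) v'(x) dx = ∫_0^4 f v dx − v(4) − v(0) for all v ∈ V (Neumann data are natural BCs: they enter the RHS as boundary terms).
Substituting f(x) = 2*cos(π*x) + 1/2, the right-hand side is ∫_0^4 (2*cos(π*x) + 1/2) v dx − v(4) − v(0).
Compatibility check (pure Neumann): taking v ≡ 1 ∈ V gives 0 = ∫_0^4 f dx + (-1) − (1), i.e. ∫_0^4 f dx must equal u'(0) − u'(4) = 2. Indeed ∫_0^4 (2*cos(π*x) + 1/2) dx = 2, so the data are compatible. The solution is then unique only up to an additive constant (fix it e.g. by requiring ∫_0^4 u dx = 0).
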